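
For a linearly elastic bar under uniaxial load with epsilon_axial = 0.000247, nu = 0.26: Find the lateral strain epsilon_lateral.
Model: a linearly elastic bar under uniaxial load, so epsilon_lateral = -nu·epsilon_axial.
Substitute:
  epsilon_lateral = -(0.26 × 0.000247)
  epsilon_lateral = -6.422 × 10⁻⁵
Final answer: epsilon_lateral = -6.422 × 10⁻⁵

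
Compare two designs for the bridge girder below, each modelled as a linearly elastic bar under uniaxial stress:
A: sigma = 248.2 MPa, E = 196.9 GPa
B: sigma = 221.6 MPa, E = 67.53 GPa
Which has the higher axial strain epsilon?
Model: a linearly elastic bar under uniaxial stress, so epsilon = sigma / E (SI units).
  A: epsilon = (2.482 × 10⁸) / (1.969 × 10¹¹) = 0.001261
  B: epsilon = (2.216 × 10⁸) / (6.753 × 10¹⁰) = 0.003282
0.003282 > 0.001261, so B is larger.
Final answer: B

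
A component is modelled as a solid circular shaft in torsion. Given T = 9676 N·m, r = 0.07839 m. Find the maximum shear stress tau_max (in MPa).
Model: a solid circular shaft in torsion, so tau_max = (2·T) / (π·r^3).
Substitute:
  tau_max = (2 × 9676) / (π × 0.07839^3)
  tau_max = 1.279 × 10⁷ Pa
Convert: tau_max = 1.279 × 10⁷ Pa = 12.79 MPa
Final answer: tau_max = 12.79 MPa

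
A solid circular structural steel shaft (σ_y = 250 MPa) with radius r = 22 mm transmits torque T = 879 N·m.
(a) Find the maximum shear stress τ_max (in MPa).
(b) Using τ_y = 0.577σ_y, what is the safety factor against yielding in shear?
(a) For a solid circular shaft, τ_max = T·r/J with J = π·r^4/2, i.e. τ_max = 2·T / (π·r^3). Convert r = 22 mm = 0.022 m.
  τ_max = (2 × 879) / (π × 0.022^3) = 5.255 × 10⁷ Pa = 52.55 MPa
(b) τ_y = 0.577 × 250 = 144.25 MPa
  SF = τ_y/τ_max = 144.25 / 52.55 = 2.745
Final answer: (a) τ_max = 52.55 MPa, (b) SF = 2.745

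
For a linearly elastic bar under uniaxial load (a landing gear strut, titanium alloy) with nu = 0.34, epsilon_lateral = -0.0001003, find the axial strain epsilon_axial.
Model: a linearly elastic bar under uniaxial load, so epsilon_lateral = -nu·epsilon_axial.
Solve for epsilon_axial: epsilon_axial = -epsilon_lateral / nu.
Substitute:
  epsilon_axial = -(-0.0001003) / 0.34
  epsilon_axial = 0.000295
Final answer: epsilon_axial = 0.000295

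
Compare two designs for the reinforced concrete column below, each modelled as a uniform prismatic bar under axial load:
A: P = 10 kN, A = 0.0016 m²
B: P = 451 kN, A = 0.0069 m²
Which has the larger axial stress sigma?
Model: a uniform prismatic bar under axial load, so sigma = P / A (SI units).
  A: sigma = 10000 / 0.0016 = 6.25 × 10⁶ Pa = 6.25 MPa
  B: sigma = 451000 / 0.0069 = 6.536 × 10⁷ Pa = 65.36 MPa
65.36 MPa > 6.25 MPa, so B is larger.
Final answer: B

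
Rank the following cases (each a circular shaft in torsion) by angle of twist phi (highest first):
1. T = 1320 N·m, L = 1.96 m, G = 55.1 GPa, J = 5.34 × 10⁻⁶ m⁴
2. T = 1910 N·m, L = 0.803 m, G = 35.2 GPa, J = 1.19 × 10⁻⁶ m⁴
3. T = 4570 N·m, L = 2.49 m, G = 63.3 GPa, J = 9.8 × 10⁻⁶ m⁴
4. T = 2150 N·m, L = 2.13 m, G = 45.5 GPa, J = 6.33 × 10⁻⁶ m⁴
Model: a circular shaft in torsion, so phi = (T·L) / (G·J) (SI units).
  Case 1: phi = (1320 × 1.96) / ((5.51 × 10¹⁰) × (5.34 × 10⁻⁶)) = 0.008793 rad = 0.5038°
  Case 2: phi = (1910 × 0.803) / ((3.52 × 10¹⁰) × (1.19 × 10⁻⁶)) = 0.03662 rad = 2.098°
  Case 3: phi = (4570 × 2.49) / ((6.33 × 10¹⁰) × (9.8 × 10⁻⁶)) = 0.01834 rad = 1.051°
  Case 4: phi = (2150 × 2.13) / ((4.55 × 10¹⁰) × (6.33 × 10⁻⁶)) = 0.0159 rad = 0.911°
Ordering: 2.098° (case 2) > 1.051° (case 3) > 0.911° (case 4) > 0.5038° (case 1)
Final answer: 2, 3, 4, 1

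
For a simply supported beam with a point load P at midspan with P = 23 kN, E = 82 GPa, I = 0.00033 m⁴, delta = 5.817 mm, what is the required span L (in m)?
Model: a simply supported beam with a point load P at midspan, so delta = (P·L^3) / (48·E·I).
Solve for L: L = ((48·delta·E·I) / P)^(1/3).
Convert to SI units:
  P = 23 kN = 23000 N
  E = 82 GPa = 8.2 × 10¹⁰ Pa
  delta = 5.817 mm = 0.005817 m
Substitute:
  L = ((48 × 0.005817 × (8.2 × 10¹⁰) × 0.00033) / 23000)^(1/3)
  L = 6.9 m
Final answer: L = 6.9 m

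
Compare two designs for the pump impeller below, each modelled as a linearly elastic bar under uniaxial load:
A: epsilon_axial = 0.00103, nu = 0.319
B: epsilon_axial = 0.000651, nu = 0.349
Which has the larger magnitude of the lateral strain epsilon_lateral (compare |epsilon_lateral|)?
Model: a linearly elastic bar under uniaxial load, so epsilon_lateral = -nu·epsilon_axial (SI units).
  A: epsilon_lateral = -(0.319 × 0.00103) = -0.0003286
  B: epsilon_lateral = -(0.349 × 0.000651) = -0.0002272
|epsilon_lateral|: A = 0.0003286, B = 0.0002272, so A is larger in magnitude.
Final answer: A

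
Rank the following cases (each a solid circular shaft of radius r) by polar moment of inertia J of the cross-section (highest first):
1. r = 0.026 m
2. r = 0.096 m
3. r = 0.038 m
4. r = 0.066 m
Model: a solid circular shaft of radius r, so J = (π·r^4) / 2 (SI units).
  Case 1: J = (π × 0.026^4) / 2 = 7.178 × 10⁻⁷ m⁴
  Case 2: J = (π × 0.096^4) / 2 = 0.0001334 m⁴
  Case 3: J = (π × 0.038^4) / 2 = 3.275 × 10⁻⁶ m⁴
  Case 4: J = (π × 0.066^4) / 2 = 2.981 × 10⁻⁵ m⁴
Ordering: 0.0001334 m⁴ (case 2) > 2.981 × 10⁻⁵ m⁴ (case 4) > 3.275 × 10⁻⁶ m⁴ (case 3) > 7.178 × 10⁻⁷ m⁴ (case 1)
Final answer: 2, 4, 3, 1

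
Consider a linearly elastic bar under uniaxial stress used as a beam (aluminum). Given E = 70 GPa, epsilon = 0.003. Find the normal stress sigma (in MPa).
Model: a linearly elastic bar under uniaxial stress, so sigma = E·epsilon.
Convert to SI units:
  E = 70 GPa = 7 × 10¹⁰ Pa
Substitute:
  sigma = (7 × 10¹⁰) × 0.003
  sigma = 2.1 × 10⁸ Pa
Convert: sigma = 2.1 × 10⁸ Pa = 210 MPa
Final answer: sigma = 210 MPa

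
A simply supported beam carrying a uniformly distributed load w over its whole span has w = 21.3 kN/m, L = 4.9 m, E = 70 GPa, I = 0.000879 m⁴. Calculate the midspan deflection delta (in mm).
Model: a simply supported beam carrying a uniformly distributed load w over its whole span, so delta = (5·w·L^4) / (384·E·I).
Convert to SI units:
  w = 21.3 kN/m = 21300 N/m
  E = 70 GPa = 7 × 10¹⁰ Pa
Substitute:
  delta = (5 × 21300 × 4.9^4) / (384 × (7 × 10¹⁰) × 0.000879)
  delta = 0.002598 m
Convert: delta = 0.002598 m = 2.598 mm
Final answer: delta = 2.598 mm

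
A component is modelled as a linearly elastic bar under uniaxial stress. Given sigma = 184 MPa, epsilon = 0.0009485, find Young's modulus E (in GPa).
Model: a linearly elastic bar under uniaxial stress, so epsilon = sigma / E.
Solve for E: E = sigma / epsilon.
Convert to SI units:
  sigma = 184 MPa = 1.84 × 10⁸ Pa
Substitute:
  E = (1.84 × 10⁸) / 0.0009485
  E = 1.94 × 10¹¹ Pa
Convert: E = 1.94 × 10¹¹ Pa = 194 GPa
Final answer: E = 194 GPa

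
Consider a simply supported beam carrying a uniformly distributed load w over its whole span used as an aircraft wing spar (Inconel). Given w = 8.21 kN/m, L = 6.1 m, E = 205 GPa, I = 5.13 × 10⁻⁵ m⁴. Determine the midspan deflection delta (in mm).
Model: a simply supported beam carrying a uniformly distributed load w over its whole span, so delta = (5·w·L^4) / (384·E·I).
Convert to SI units:
  w = 8.21 kN/m = 8210 N/m
  E = 205 GPa = 2.05 × 10¹¹ Pa
Substitute:
  delta = (5 × 8210 × 6.1^4) / (384 × (2.05 × 10¹¹) × (5.13 × 10⁻⁵))
  delta = 0.01407 m
Convert: delta = 0.01407 m = 14.07 mm
Final answer: delta = 14.07 mm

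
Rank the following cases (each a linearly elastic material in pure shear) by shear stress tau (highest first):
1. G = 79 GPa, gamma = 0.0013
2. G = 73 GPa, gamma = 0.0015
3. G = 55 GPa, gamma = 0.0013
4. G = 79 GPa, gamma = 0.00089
Model: a linearly elastic material in pure shear, so tau = G·gamma (SI units).
  Case 1: tau = (7.9 × 10¹⁰) × 0.0013 = 1.027 × 10⁸ Pa = 102.7 MPa
  Case 2: tau = (7.3 × 10¹⁰) × 0.0015 = 1.095 × 10⁸ Pa = 109.5 MPa
  Case 3: tau = (5.5 × 10¹⁰) × 0.0013 = 7.15 × 10⁷ Pa = 71.5 MPa
  Case 4: tau = (7.9 × 10¹⁰) × 0.00089 = 7.031 × 10⁷ Pa = 70.31 MPa
Ordering: 109.5 MPa (case 2) > 102.7 MPa (case 1) > 71.5 MPa (case 3) > 70.31 MPa (case 4)
Final answer: 2, 1, 3, 4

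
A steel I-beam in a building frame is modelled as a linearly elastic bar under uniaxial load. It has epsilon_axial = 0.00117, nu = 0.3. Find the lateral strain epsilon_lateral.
Model: a linearly elastic bar under uniaxial load, so epsilon_lateral = -nu·epsilon_axial.
Substitute:
  epsilon_lateral = -(0.3 × 0.00117)
  epsilon_lateral = -0.000351
Final answer: epsilon_lateral = -0.000351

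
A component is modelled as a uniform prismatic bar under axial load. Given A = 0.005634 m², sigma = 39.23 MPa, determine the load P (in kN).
Model: a uniform prismatic bar under axial load, so sigma = P / A.
Solve for P: P = sigma·A.
Convert to SI units:
  sigma = 39.23 MPa = 3.923 × 10⁷ Pa
Substitute:
  P = (3.923 × 10⁷) × 0.005634
  P = 221000 N
Convert: P = 221000 N = 221 kN
Final answer: P = 221 kN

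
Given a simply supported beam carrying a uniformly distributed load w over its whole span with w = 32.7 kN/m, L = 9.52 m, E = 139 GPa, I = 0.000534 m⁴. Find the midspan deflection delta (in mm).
Model: a simply supported beam carrying a uniformly distributed load w over its whole span, so delta = (5·w·L^4) / (384·E·I).
Convert to SI units:
  w = 32.7 kN/m = 32700 N/m
  E = 139 GPa = 1.39 × 10¹¹ Pa
Substitute:
  delta = (5 × 32700 × 9.52^4) / (384 × (1.39 × 10¹¹) × 0.000534)
  delta = 0.04712 m
Convert: delta = 0.04712 m = 47.12 mm
Final answer: delta = 47.12 mm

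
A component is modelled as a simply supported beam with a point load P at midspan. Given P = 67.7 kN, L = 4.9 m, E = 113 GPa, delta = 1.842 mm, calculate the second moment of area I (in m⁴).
Model: a simply supported beam with a point load P at midspan, so delta = (P·L^3) / (48·E·I).
Solve for I: I = (P·L^3) / (48·delta·E).
Convert to SI units:
  P = 67.7 kN = 67700 N
  E = 113 GPa = 1.13 × 10¹¹ Pa
  delta = 1.842 mm = 0.001842 m
Substitute:
  I = (67700 × 4.9^3) / (48 × 0.001842 × (1.13 × 10¹¹))
  I = 0.0007972 m⁴
Final answer: I = 0.0007972 m⁴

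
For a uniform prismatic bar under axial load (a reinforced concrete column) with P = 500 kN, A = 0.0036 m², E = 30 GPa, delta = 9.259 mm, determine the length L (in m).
Model: a uniform prismatic bar under axial load, so delta = (P·L) / (A·E).
Solve for L: L = (delta·A·E) / P.
Convert to SI units:
  P = 500 kN = 500000 N
  E = 30 GPa = 3 × 10¹⁰ Pa
  delta = 9.259 mm = 0.009259 m
Substitute:
  L = (0.009259 × 0.0036 × (3 × 10¹⁰)) / 500000
  L = 2 m
Final answer: L = 2 m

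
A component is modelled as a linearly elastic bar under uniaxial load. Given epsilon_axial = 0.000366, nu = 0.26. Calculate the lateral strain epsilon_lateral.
Model: a linearly elastic bar under uniaxial load, so epsilon_lateral = -nu·epsilon_axial.
Substitute:
  epsilon_lateral = -(0.26 × 0.000366)
  epsilon_lateral = -9.516 × 10⁻⁵
Final answer: epsilon_lateral = -9.516 × 10⁻⁵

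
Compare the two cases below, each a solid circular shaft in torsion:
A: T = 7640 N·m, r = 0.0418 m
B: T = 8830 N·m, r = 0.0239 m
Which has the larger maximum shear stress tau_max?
Model: a solid circular shaft in torsion, so tau_max = (2·T) / (π·r^3) (SI units).
  A: tau_max = (2 × 7640) / (π × 0.0418^3) = 6.66 × 10⁷ Pa = 66.6 MPa
  B: tau_max = (2 × 8830) / (π × 0.0239^3) = 4.118 × 10⁸ Pa = 411.8 MPa
411.8 MPa > 66.6 MPa, so B is larger.
Final answer: B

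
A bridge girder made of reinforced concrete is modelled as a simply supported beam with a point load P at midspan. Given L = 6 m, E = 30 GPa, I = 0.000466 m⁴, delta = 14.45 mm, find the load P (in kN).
Model: a simply supported beam with a point load P at midspan, so delta = (P·L^3) / (48·E·I).
Solve for P: P = (48·delta·E·I) / L^3.
Convert to SI units:
  E = 30 GPa = 3 × 10¹⁰ Pa
  delta = 14.45 mm = 0.01445 m
Substitute:
  P = (48 × 0.01445 × (3 × 10¹⁰) × 0.000466) / 6^3
  P = 44890 N
Convert: P = 44890 N = 44.89 kN
Final answer: P = 44.89 kN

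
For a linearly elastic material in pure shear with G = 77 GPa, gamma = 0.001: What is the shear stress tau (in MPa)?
Model: a linearly elastic material in pure shear, so tau = G·gamma.
Convert to SI units:
  G = 77 GPa = 7.7 × 10¹⁰ Pa
Substitute:
  tau = (7.7 × 10¹⁰) × 0.001
  tau = 7.7 × 10⁷ Pa
Convert: tau = 7.7 × 10⁷ Pa = 77 MPa
Final answer: tau = 77 MPa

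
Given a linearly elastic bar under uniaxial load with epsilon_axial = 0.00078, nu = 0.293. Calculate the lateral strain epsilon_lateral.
Model: a linearly elastic bar under uniaxial load, so epsilon_lateral = -nu·epsilon_axial.
Substitute:
  epsilon_lateral = -(0.293 × 0.00078)
  epsilon_lateral = -0.0002285
Final answer: epsilon_lateral = -0.0002285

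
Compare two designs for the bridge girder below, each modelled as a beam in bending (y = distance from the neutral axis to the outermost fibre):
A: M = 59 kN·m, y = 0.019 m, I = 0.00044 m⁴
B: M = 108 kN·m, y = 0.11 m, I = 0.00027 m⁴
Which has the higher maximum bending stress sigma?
Model: a beam in bending (y = distance from the neutral axis to the outermost fibre), so sigma = (M·y) / I (SI units).
  A: sigma = (59000 × 0.019) / 0.00044 = 2.548 × 10⁶ Pa = 2.548 MPa
  B: sigma = (108000 × 0.11) / 0.00027 = 4.4 × 10⁷ Pa = 44 MPa
44 MPa > 2.548 MPa, so B is larger.
Final answer: B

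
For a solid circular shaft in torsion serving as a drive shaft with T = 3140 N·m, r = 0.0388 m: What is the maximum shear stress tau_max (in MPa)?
Model: a solid circular shaft in torsion, so tau_max = (2·T) / (π·r^3).
Substitute:
  tau_max = (2 × 3140) / (π × 0.0388^3)
  tau_max = 3.422 × 10⁷ Pa
Convert: tau_max = 3.422 × 10⁷ Pa = 34.22 MPa
Final answer: tau_max = 34.22 MPa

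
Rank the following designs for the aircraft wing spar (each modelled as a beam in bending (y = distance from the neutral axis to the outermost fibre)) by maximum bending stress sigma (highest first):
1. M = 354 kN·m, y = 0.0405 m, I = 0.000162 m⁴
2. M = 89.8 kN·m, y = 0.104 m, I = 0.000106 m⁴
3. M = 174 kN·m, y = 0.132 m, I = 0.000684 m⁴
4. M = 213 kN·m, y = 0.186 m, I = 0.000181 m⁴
Model: a beam in bending (y = distance from the neutral axis to the outermost fibre), so sigma = (M·y) / I (SI units).
  Case 1: sigma = (354000 × 0.0405) / 0.000162 = 8.85 × 10⁷ Pa = 88.5 MPa
  Case 2: sigma = (89800 × 0.104) / 0.000106 = 8.811 × 10⁷ Pa = 88.11 MPa
  Case 3: sigma = (174000 × 0.132) / 0.000684 = 3.358 × 10⁷ Pa = 33.58 MPa
  Case 4: sigma = (213000 × 0.186) / 0.000181 = 2.189 × 10⁸ Pa = 218.9 MPa
Ordering: 218.9 MPa (case 4) > 88.5 MPa (case 1) > 88.11 MPa (case 2) > 33.58 MPa (case 3)
Final answer: 4, 1, 2, 3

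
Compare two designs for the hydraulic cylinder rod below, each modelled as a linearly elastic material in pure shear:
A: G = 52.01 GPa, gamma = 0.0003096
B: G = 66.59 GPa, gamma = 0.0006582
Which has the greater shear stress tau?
Model: a linearly elastic material in pure shear, so tau = G·gamma (SI units).
  A: tau = (5.201 × 10¹⁰) × 0.0003096 = 1.61 × 10⁷ Pa = 16.1 MPa
  B: tau = (6.659 × 10¹⁰) × 0.0006582 = 4.383 × 10⁷ Pa = 43.83 MPa
43.83 MPa > 16.1 MPa, so B is larger.
Final answer: B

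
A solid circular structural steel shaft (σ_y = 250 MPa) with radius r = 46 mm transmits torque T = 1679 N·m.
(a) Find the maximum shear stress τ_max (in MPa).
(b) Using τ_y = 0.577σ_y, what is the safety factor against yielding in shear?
(a) For a solid circular shaft, τ_max = T·r/J with J = π·r^4/2, i.e. τ_max = 2·T / (π·r^3). Convert r = 46 mm = 0.046 m.
  τ_max = (2 × 1679) / (π × 0.046^3) = 1.098 × 10⁷ Pa = 10.98 MPa
(b) τ_y = 0.577 × 250 = 144.25 MPa
  SF = τ_y/τ_max = 144.25 / 10.98 = 13.14
Final answer: (a) τ_max = 10.98 MPa, (b) SF = 13.14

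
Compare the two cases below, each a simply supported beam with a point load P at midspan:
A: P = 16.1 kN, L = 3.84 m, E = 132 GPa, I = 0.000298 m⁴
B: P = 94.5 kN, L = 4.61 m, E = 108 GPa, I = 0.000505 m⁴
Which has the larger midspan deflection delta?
Model: a simply supported beam with a point load P at midspan, so delta = (P·L^3) / (48·E·I) (SI units).
  A: delta = (16100 × 3.84^3) / (48 × (1.32 × 10¹¹) × 0.000298) = 0.0004828 m = 0.4828 mm
  B: delta = (94500 × 4.61^3) / (48 × (1.08 × 10¹¹) × 0.000505) = 0.003537 m = 3.537 mm
3.537 mm > 0.4828 mm, so B is larger.
Final answer: B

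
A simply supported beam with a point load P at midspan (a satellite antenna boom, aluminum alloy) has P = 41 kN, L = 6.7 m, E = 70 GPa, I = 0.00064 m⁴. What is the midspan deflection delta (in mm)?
Model: a simply supported beam with a point load P at midspan, so delta = (P·L^3) / (48·E·I).
Convert to SI units:
  P = 41 kN = 41000 N
  E = 70 GPa = 7 × 10¹⁰ Pa
Substitute:
  delta = (41000 × 6.7^3) / (48 × (7 × 10¹⁰) × 0.00064)
  delta = 0.005734 m
Convert: delta = 0.005734 m = 5.734 mm
Final answer: delta = 5.734 mm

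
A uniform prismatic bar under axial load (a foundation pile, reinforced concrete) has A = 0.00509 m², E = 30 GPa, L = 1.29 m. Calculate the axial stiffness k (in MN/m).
Model: a uniform prismatic bar under axial load, so k = (A·E) / L.
Convert to SI units:
  E = 30 GPa = 3 × 10¹⁰ Pa
Substitute:
  k = (0.00509 × (3 × 10¹⁰)) / 1.29
  k = 1.184 × 10⁸ N/m
Convert: k = 1.184 × 10⁸ N/m = 118.4 MN/m
Final answer: k = 118.4 MN/m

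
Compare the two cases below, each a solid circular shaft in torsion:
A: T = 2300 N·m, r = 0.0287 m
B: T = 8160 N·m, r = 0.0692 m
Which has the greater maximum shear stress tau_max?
Model: a solid circular shaft in torsion, so tau_max = (2·T) / (π·r^3) (SI units).
  A: tau_max = (2 × 2300) / (π × 0.0287^3) = 6.194 × 10⁷ Pa = 61.94 MPa
  B: tau_max = (2 × 8160) / (π × 0.0692^3) = 1.568 × 10⁷ Pa = 15.68 MPa
61.94 MPa > 15.68 MPa, so A is larger.
Final answer: A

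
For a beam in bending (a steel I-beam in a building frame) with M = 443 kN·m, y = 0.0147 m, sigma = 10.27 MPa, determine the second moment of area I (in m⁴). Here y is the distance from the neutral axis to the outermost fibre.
Model: a beam in bending, so sigma = (M·y) / I.
Solve for I: I = (M·y) / sigma.
Convert to SI units:
  M = 443 kN·m = 443000 N·m
  sigma = 10.27 MPa = 1.027 × 10⁷ Pa
Substitute:
  I = (443000 × 0.0147) / (1.027 × 10⁷)
  I = 0.0006341 m⁴
Final answer: I = 0.0006341 m⁴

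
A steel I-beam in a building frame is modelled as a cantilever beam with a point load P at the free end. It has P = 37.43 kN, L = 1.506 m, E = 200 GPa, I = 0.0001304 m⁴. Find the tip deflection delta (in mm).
Model: a cantilever beam with a point load P at the free end, so delta = (P·L^3) / (3·E·I).
Convert to SI units:
  P = 37.43 kN = 37430 N
  E = 200 GPa = 2 × 10¹¹ Pa
Substitute:
  delta = (37430 × 1.506^3) / (3 × (2 × 10¹¹) × 0.0001304)
  delta = 0.001634 m
Convert: delta = 0.001634 m = 1.634 mm
Final answer: delta = 1.634 mm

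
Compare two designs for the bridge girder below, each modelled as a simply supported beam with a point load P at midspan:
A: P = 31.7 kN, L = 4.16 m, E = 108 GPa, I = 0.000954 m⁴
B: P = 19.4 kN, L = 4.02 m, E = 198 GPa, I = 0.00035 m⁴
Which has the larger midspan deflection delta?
Model: a simply supported beam with a point load P at midspan, so delta = (P·L^3) / (48·E·I) (SI units).
  A: delta = (31700 × 4.16^3) / (48 × (1.08 × 10¹¹) × 0.000954) = 0.0004615 m = 0.4615 mm
  B: delta = (19400 × 4.02^3) / (48 × (1.98 × 10¹¹) × 0.00035) = 0.0003789 m = 0.3789 mm
0.4615 mm > 0.3789 mm, so A is larger.
Final answer: A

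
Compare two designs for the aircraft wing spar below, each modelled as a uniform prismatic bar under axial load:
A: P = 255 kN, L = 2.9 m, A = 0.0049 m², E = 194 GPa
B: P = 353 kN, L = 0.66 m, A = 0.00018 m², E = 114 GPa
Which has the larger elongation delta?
Model: a uniform prismatic bar under axial load, so delta = (P·L) / (A·E) (SI units).
  A: delta = (255000 × 2.9) / (0.0049 × (1.94 × 10¹¹)) = 0.0007779 m = 0.7779 mm
  B: delta = (353000 × 0.66) / (0.00018 × (1.14 × 10¹¹)) = 0.01135 m = 11.35 mm
11.35 mm > 0.7779 mm, so B is larger.
Final answer: B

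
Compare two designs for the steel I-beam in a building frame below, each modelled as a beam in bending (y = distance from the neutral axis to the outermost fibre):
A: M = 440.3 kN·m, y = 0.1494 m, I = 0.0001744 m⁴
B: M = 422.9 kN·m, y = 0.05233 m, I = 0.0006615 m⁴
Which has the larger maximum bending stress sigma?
Model: a beam in bending (y = distance from the neutral axis to the outermost fibre), so sigma = (M·y) / I (SI units).
  A: sigma = (440300 × 0.1494) / 0.0001744 = 3.772 × 10⁸ Pa = 377.2 MPa
  B: sigma = (422900 × 0.05233) / 0.0006615 = 3.345 × 10⁷ Pa = 33.45 MPa
377.2 MPa > 33.45 MPa, so A is larger.
Final answer: A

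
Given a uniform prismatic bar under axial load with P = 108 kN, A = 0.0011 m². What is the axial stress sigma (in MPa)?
Model: a uniform prismatic bar under axial load, so sigma = P / A.
Convert to SI units:
  P = 108 kN = 108000 N
Substitute:
  sigma = 108000 / 0.0011
  sigma = 9.818 × 10⁷ Pa
Convert: sigma = 9.818 × 10⁷ Pa = 98.18 MPa
Final answer: sigma = 98.18 MPa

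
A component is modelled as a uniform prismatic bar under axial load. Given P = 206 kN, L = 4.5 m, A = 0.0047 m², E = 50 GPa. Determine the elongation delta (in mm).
Model: a uniform prismatic bar under axial load, so delta = (P·L) / (A·E).
Convert to SI units:
  P = 206 kN = 206000 N
  E = 50 GPa = 5 × 10¹⁰ Pa
Substitute:
  delta = (206000 × 4.5) / (0.0047 × (5 × 10¹⁰))
  delta = 0.003945 m
Convert: delta = 0.003945 m = 3.945 mm
Final answer: delta = 3.945 mm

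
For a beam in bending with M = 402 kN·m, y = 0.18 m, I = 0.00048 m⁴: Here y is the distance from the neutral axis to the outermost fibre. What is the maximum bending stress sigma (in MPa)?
Model: a beam in bending, so sigma = (M·y) / I.
Convert to SI units:
  M = 402 kN·m = 402000 N·m
Substitute:
  sigma = (402000 × 0.18) / 0.00048
  sigma = 1.508 × 10⁸ Pa
Convert: sigma = 1.508 × 10⁸ Pa = 150.8 MPa
Final answer: sigma = 150.8 MPa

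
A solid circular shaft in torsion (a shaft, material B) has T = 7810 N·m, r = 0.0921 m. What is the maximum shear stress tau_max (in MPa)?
Model: a solid circular shaft in torsion, so tau_max = (2·T) / (π·r^3).
Substitute:
  tau_max = (2 × 7810) / (π × 0.0921^3)
  tau_max = 6.364 × 10⁶ Pa
Convert: tau_max = 6.364 × 10⁶ Pa = 6.364 MPa
Final answer: tau_max = 6.364 MPa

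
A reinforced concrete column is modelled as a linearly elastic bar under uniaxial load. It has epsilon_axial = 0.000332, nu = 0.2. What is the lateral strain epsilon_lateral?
Model: a linearly elastic bar under uniaxial load, so epsilon_lateral = -nu·epsilon_axial.
Substitute:
  epsilon_lateral = -(0.2 × 0.000332)
  epsilon_lateral = -6.64 × 10⁻⁵
Final answer: epsilon_lateral = -6.64 × 10⁻⁵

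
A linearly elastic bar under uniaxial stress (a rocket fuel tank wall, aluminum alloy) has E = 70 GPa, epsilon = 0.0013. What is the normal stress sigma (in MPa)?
Model: a linearly elastic bar under uniaxial stress, so sigma = E·epsilon.
Convert to SI units:
  E = 70 GPa = 7 × 10¹⁰ Pa
Substitute:
  sigma = (7 × 10¹⁰) × 0.0013
  sigma = 9.1 × 10⁷ Pa
Convert: sigma = 9.1 × 10⁷ Pa = 91 MPa
Final answer: sigma = 91 MPa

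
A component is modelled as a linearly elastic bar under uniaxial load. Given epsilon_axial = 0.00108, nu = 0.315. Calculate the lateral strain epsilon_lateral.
Model: a linearly elastic bar under uniaxial load, so epsilon_lateral = -nu·epsilon_axial.
Substitute:
  epsilon_lateral = -(0.315 × 0.00108)
  epsilon_lateral = -0.0003402
Final answer: epsilon_lateral = -0.0003402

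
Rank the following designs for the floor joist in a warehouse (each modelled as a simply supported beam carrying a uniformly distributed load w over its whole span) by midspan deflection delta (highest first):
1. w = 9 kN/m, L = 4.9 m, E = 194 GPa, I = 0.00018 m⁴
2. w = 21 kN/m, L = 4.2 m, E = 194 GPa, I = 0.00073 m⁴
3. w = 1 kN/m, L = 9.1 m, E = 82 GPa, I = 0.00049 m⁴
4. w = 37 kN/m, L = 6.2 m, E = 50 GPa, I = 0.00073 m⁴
Model: a simply supported beam carrying a uniformly distributed load w over its whole span, so delta = (5·w·L^4) / (384·E·I) (SI units).
  Case 1: delta = (5 × 9000 × 4.9^4) / (384 × (1.94 × 10¹¹) × 0.00018) = 0.001935 m = 1.935 mm
  Case 2: delta = (5 × 21000 × 4.2^4) / (384 × (1.94 × 10¹¹) × 0.00073) = 0.0006008 m = 0.6008 mm
  Case 3: delta = (5 × 1000 × 9.1^4) / (384 × (8.2 × 10¹⁰) × 0.00049) = 0.002222 m = 2.222 mm
  Case 4: delta = (5 × 37000 × 6.2^4) / (384 × (5 × 10¹⁰) × 0.00073) = 0.0195 m = 19.5 mm
Ordering: 19.5 mm (case 4) > 2.222 mm (case 3) > 1.935 mm (case 1) > 0.6008 mm (case 2)
Final answer: 4, 3, 1, 2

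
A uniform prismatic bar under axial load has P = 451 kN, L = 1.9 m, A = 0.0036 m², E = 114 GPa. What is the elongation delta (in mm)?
Model: a uniform prismatic bar under axial load, so delta = (P·L) / (A·E).
Convert to SI units:
  P = 451 kN = 451000 N
  E = 114 GPa = 1.14 × 10¹¹ Pa
Substitute:
  delta = (451000 × 1.9) / (0.0036 × (1.14 × 10¹¹))
  delta = 0.002088 m
Convert: delta = 0.002088 m = 2.088 mm
Final answer: delta = 2.088 mm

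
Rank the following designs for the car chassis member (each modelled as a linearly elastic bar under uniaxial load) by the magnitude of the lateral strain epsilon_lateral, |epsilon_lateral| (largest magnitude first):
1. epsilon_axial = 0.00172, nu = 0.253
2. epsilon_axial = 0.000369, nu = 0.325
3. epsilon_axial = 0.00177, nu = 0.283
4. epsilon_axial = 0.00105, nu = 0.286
Model: a linearly elastic bar under uniaxial load, so epsilon_lateral = -nu·epsilon_axial (SI units).
  Case 1: epsilon_lateral = -(0.253 × 0.00172) = -0.0004352
  Case 2: epsilon_lateral = -(0.325 × 0.000369) = -0.0001199
  Case 3: epsilon_lateral = -(0.283 × 0.00177) = -0.0005009
  Case 4: epsilon_lateral = -(0.286 × 0.00105) = -0.0003003
Ordering by |epsilon_lateral|: 0.0005009 (case 3) > 0.0004352 (case 1) > 0.0003003 (case 4) > 0.0001199 (case 2)
Final answer: 3, 1, 4, 2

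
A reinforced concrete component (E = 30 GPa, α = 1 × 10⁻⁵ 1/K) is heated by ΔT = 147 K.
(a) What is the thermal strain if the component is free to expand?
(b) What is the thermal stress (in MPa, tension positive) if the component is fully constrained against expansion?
(a) Free thermal strain ε_th = α·ΔT = (1 × 10⁻⁵) × 147 = 0.00147
(b) Fully constrained, the expansion is suppressed, so σ = -E·α·ΔT. Convert E = 30 GPa = 3 × 10¹⁰ Pa.
  σ = -(3 × 10¹⁰) × (1 × 10⁻⁵) × 147 = -4.41 × 10⁷ Pa = -44.1 MPa (compressive)
Final answer: (a) ε_th = 0.00147, (b) σ = -44.1 MPa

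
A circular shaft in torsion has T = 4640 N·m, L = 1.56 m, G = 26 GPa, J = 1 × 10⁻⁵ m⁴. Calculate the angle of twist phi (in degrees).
Model: a circular shaft in torsion, so phi = (T·L) / (G·J).
Convert to SI units:
  G = 26 GPa = 2.6 × 10¹⁰ Pa
Substitute:
  phi = (4640 × 1.56) / ((2.6 × 10¹⁰) × (1 × 10⁻⁵))
  phi = 0.02784 rad
Convert to degrees: phi = 0.02784 × 180/π = 1.595°
Final answer: phi = 1.595°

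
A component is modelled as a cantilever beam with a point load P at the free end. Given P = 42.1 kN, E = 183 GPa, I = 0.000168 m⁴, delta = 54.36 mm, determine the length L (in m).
Model: a cantilever beam with a point load P at the free end, so delta = (P·L^3) / (3·E·I).
Solve for L: L = ((3·delta·E·I) / P)^(1/3).
Convert to SI units:
  P = 42.1 kN = 42100 N
  E = 183 GPa = 1.83 × 10¹¹ Pa
  delta = 54.36 mm = 0.05436 m
Substitute:
  L = ((3 × 0.05436 × (1.83 × 10¹¹) × 0.000168) / 42100)^(1/3)
  L = 4.92 m
Final answer: L = 4.92 m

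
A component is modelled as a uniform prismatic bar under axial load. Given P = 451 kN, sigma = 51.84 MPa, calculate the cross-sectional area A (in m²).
Model: a uniform prismatic bar under axial load, so sigma = P / A.
Solve for A: A = P / sigma.
Convert to SI units:
  P = 451 kN = 451000 N
  sigma = 51.84 MPa = 5.184 × 10⁷ Pa
Substitute:
  A = 451000 / (5.184 × 10⁷)
  A = 0.0087 m²
Final answer: A = 0.0087 m²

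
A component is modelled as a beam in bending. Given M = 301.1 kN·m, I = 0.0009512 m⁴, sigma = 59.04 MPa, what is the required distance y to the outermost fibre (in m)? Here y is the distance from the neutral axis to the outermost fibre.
Model: a beam in bending, so sigma = (M·y) / I.
Solve for y: y = (sigma·I) / M.
Convert to SI units:
  M = 301.1 kN·m = 301100 N·m
  sigma = 59.04 MPa = 5.904 × 10⁷ Pa
Substitute:
  y = ((5.904 × 10⁷) × 0.0009512) / 301100
  y = 0.1865 m
Final answer: y = 0.1865 m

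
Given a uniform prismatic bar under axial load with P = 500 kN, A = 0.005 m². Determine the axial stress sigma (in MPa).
Model: a uniform prismatic bar under axial load, so sigma = P / A.
Convert to SI units:
  P = 500 kN = 500000 N
Substitute:
  sigma = 500000 / 0.005
  sigma = 1 × 10⁸ Pa
Convert: sigma = 1 × 10⁸ Pa = 100 MPa
Final answer: sigma = 100 MPa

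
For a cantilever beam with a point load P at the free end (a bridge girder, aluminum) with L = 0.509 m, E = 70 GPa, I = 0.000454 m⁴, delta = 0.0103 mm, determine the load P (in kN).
Model: a cantilever beam with a point load P at the free end, so delta = (P·L^3) / (3·E·I).
Solve for P: P = (3·delta·E·I) / L^3.
Convert to SI units:
  E = 70 GPa = 7 × 10¹⁰ Pa
  delta = 0.0103 mm = 1.03 × 10⁻⁵ m
Substitute:
  P = (3 × (1.03 × 10⁻⁵) × (7 × 10¹⁰) × 0.000454) / 0.509^3
  P = 7447 N
Convert: P = 7447 N = 7.447 kN
Final answer: P = 7.447 kN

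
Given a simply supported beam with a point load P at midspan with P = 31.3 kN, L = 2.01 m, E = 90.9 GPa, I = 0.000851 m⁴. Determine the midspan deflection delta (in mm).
Model: a simply supported beam with a point load P at midspan, so delta = (P·L^3) / (48·E·I).
Convert to SI units:
  P = 31.3 kN = 31300 N
  E = 90.9 GPa = 9.09 × 10¹⁰ Pa
Substitute:
  delta = (31300 × 2.01^3) / (48 × (9.09 × 10¹⁰) × 0.000851)
  delta = 6.845 × 10⁻⁵ m
Convert: delta = 6.845 × 10⁻⁵ m = 0.06845 mm
Final answer: delta = 0.06845 mm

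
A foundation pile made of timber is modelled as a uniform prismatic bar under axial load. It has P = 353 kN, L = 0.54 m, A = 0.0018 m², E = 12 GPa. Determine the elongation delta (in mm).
Model: a uniform prismatic bar under axial load, so delta = (P·L) / (A·E).
Convert to SI units:
  P = 353 kN = 353000 N
  E = 12 GPa = 1.2 × 10¹⁰ Pa
Substitute:
  delta = (353000 × 0.54) / (0.0018 × (1.2 × 10¹⁰))
  delta = 0.008825 m
Convert: delta = 0.008825 m = 8.825 mm
Final answer: delta = 8.825 mm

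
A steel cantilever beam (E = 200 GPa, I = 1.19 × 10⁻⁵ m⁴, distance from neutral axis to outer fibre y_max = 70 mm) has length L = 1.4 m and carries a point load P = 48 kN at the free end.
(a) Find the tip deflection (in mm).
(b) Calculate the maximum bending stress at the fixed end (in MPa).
(a) Tip deflection of a cantilever with an end point load: δ = P·L^3 / (3·E·I). Convert P = 48 kN = 48000 N, E = 200 GPa = 2 × 10¹¹ Pa.
  δ = (48000 × 1.4^3) / (3 × (2 × 10¹¹) × (1.19 × 10⁻⁵)) = 0.01845 m = 18.45 mm
(b) Maximum bending moment at the fixed end: M = P·L = 48000 × 1.4 = 67200 N·m. Convert y_max = 70 mm = 0.07 m.
  σ = M·y_max / I = (67200 × 0.07) / (1.19 × 10⁻⁵) = 3.953 × 10⁸ Pa = 395.3 MPa
Final answer: (a) δ = 18.45 mm, (b) σ = 395.3 MPa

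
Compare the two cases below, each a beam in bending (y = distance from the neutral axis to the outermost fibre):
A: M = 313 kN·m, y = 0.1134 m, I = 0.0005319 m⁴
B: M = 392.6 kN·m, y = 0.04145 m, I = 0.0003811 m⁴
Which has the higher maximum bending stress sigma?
Model: a beam in bending (y = distance from the neutral axis to the outermost fibre), so sigma = (M·y) / I (SI units).
  A: sigma = (313000 × 0.1134) / 0.0005319 = 6.673 × 10⁷ Pa = 66.73 MPa
  B: sigma = (392600 × 0.04145) / 0.0003811 = 4.27 × 10⁷ Pa = 42.7 MPa
66.73 MPa > 42.7 MPa, so A is larger.
Final answer: A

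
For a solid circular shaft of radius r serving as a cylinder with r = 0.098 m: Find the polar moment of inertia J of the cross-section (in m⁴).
Model: a solid circular shaft of radius r, so J = (π·r^4) / 2.
Substitute:
  J = (π × 0.098^4) / 2
  J = 0.0001449 m⁴
Final answer: J = 0.0001449 m⁴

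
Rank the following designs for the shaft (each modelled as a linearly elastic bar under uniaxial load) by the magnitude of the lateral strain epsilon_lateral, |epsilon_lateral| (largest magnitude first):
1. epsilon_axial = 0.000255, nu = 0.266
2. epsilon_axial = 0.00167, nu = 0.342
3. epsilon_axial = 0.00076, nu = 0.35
Model: a linearly elastic bar under uniaxial load, so epsilon_lateral = -nu·epsilon_axial (SI units).
  Case 1: epsilon_lateral = -(0.266 × 0.000255) = -6.783 × 10⁻⁵
  Case 2: epsilon_lateral = -(0.342 × 0.00167) = -0.0005711
  Case 3: epsilon_lateral = -(0.35 × 0.00076) = -0.000266
Ordering by |epsilon_lateral|: 0.0005711 (case 2) > 0.000266 (case 3) > 6.783 × 10⁻⁵ (case 1)
Final answer: 2, 3, 1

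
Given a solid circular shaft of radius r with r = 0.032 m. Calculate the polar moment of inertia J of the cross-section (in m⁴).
Model: a solid circular shaft of radius r, so J = (π·r^4) / 2.
Substitute:
  J = (π × 0.032^4) / 2
  J = 1.647 × 10⁻⁶ m⁴
Final answer: J = 1.647 × 10⁻⁶ m⁴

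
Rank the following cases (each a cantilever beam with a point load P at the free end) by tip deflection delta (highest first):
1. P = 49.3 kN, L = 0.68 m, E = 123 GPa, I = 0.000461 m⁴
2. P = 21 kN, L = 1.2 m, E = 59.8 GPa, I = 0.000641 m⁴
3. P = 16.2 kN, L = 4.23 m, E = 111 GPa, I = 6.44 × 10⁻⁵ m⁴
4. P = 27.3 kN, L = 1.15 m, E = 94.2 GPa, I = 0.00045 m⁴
Model: a cantilever beam with a point load P at the free end, so delta = (P·L^3) / (3·E·I) (SI units).
  Case 1: delta = (49300 × 0.68^3) / (3 × (1.23 × 10¹¹) × 0.000461) = 9.113 × 10⁻⁵ m = 0.09113 mm
  Case 2: delta = (21000 × 1.2^3) / (3 × (5.98 × 10¹⁰) × 0.000641) = 0.0003156 m = 0.3156 mm
  Case 3: delta = (16200 × 4.23^3) / (3 × (1.11 × 10¹¹) × (6.44 × 10⁻⁵)) = 0.05717 m = 57.17 mm
  Case 4: delta = (27300 × 1.15^3) / (3 × (9.42 × 10¹⁰) × 0.00045) = 0.0003265 m = 0.3265 mm
Ordering: 57.17 mm (case 3) > 0.3265 mm (case 4) > 0.3156 mm (case 2) > 0.09113 mm (case 1)
Final answer: 3, 4, 2, 1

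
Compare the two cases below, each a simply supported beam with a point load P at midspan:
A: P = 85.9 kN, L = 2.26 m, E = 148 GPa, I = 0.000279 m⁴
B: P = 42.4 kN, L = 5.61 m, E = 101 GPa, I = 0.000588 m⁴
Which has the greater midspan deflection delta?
Model: a simply supported beam with a point load P at midspan, so delta = (P·L^3) / (48·E·I) (SI units).
  A: delta = (85900 × 2.26^3) / (48 × (1.48 × 10¹¹) × 0.000279) = 0.0005003 m = 0.5003 mm
  B: delta = (42400 × 5.61^3) / (48 × (1.01 × 10¹¹) × 0.000588) = 0.002626 m = 2.626 mm
2.626 mm > 0.5003 mm, so B is larger.
Final answer: B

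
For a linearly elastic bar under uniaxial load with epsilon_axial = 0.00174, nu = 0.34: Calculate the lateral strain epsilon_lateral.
Model: a linearly elastic bar under uniaxial load, so epsilon_lateral = -nu·epsilon_axial.
Substitute:
  epsilon_lateral = -(0.34 × 0.00174)
  epsilon_lateral = -0.0005916
Final answer: epsilon_lateral = -0.0005916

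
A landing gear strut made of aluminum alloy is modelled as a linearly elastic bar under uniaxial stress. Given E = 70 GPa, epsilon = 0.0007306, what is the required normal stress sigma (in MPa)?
Model: a linearly elastic bar under uniaxial stress, so epsilon = sigma / E.
Solve for sigma: sigma = epsilon·E.
Convert to SI units:
  E = 70 GPa = 7 × 10¹⁰ Pa
Substitute:
  sigma = 0.0007306 × (7 × 10¹⁰)
  sigma = 5.114 × 10⁷ Pa
Convert: sigma = 5.114 × 10⁷ Pa = 51.14 MPa
Final answer: sigma = 51.14 MPa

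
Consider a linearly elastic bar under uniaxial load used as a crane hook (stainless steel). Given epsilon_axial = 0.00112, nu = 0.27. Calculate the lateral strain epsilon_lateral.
Model: a linearly elastic bar under uniaxial load, so epsilon_lateral = -nu·epsilon_axial.
Substitute:
  epsilon_lateral = -(0.27 × 0.00112)
  epsilon_lateral = -0.0003024
Final answer: epsilon_lateral = -0.0003024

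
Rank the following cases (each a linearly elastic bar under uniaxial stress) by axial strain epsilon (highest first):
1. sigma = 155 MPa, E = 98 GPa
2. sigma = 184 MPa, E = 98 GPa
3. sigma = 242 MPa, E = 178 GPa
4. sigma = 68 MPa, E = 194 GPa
Model: a linearly elastic bar under uniaxial stress, so epsilon = sigma / E (SI units).
  Case 1: epsilon = (1.55 × 10⁸) / (9.8 × 10¹⁰) = 0.001582
  Case 2: epsilon = (1.84 × 10⁸) / (9.8 × 10¹⁰) = 0.001878
  Case 3: epsilon = (2.42 × 10⁸) / (1.78 × 10¹¹) = 0.00136
  Case 4: epsilon = (6.8 × 10⁷) / (1.94 × 10¹¹) = 0.0003505
Ordering: 0.001878 (case 2) > 0.001582 (case 1) > 0.00136 (case 3) > 0.0003505 (case 4)
Final answer: 2, 1, 3, 4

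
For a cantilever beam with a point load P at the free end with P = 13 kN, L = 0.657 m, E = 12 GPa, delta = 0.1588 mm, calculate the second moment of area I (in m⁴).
Model: a cantilever beam with a point load P at the free end, so delta = (P·L^3) / (3·E·I).
Solve for I: I = (P·L^3) / (3·delta·E).
Convert to SI units:
  P = 13 kN = 13000 N
  E = 12 GPa = 1.2 × 10¹⁰ Pa
  delta = 0.1588 mm = 0.0001588 m
Substitute:
  I = (13000 × 0.657^3) / (3 × 0.0001588 × (1.2 × 10¹⁰))
  I = 0.0006449 m⁴
Final answer: I = 0.0006449 m⁴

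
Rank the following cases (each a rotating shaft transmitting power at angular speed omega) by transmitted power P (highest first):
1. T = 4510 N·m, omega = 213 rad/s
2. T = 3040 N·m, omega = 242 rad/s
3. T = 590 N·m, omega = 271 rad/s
Model: a rotating shaft transmitting power at angular speed omega, so P = T·omega (SI units).
  Case 1: P = 4510 × 213 = 960600 W = 960.6 kW
  Case 2: P = 3040 × 242 = 735700 W = 735.7 kW
  Case 3: P = 590 × 271 = 159900 W = 159.9 kW
Ordering: 960.6 kW (case 1) > 735.7 kW (case 2) > 159.9 kW (case 3)
Final answer: 1, 2, 3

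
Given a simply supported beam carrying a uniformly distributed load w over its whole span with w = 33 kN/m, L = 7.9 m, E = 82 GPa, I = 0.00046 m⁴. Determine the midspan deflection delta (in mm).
Model: a simply supported beam carrying a uniformly distributed load w over its whole span, so delta = (5·w·L^4) / (384·E·I).
Convert to SI units:
  w = 33 kN/m = 33000 N/m
  E = 82 GPa = 8.2 × 10¹⁰ Pa
Substitute:
  delta = (5 × 33000 × 7.9^4) / (384 × (8.2 × 10¹⁰) × 0.00046)
  delta = 0.04437 m
Convert: delta = 0.04437 m = 44.37 mm
Final answer: delta = 44.37 mm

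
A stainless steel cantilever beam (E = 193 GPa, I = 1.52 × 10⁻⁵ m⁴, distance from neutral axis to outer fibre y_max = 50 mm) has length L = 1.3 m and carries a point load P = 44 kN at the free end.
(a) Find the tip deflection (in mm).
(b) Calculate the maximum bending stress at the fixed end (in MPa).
(a) Tip deflection of a cantilever with an end point load: δ = P·L^3 / (3·E·I). Convert P = 44 kN = 44000 N, E = 193 GPa = 1.93 × 10¹¹ Pa.
  δ = (44000 × 1.3^3) / (3 × (1.93 × 10¹¹) × (1.52 × 10⁻⁵)) = 0.01098 m = 10.98 mm
(b) Maximum bending moment at the fixed end: M = P·L = 44000 × 1.3 = 57200 N·m. Convert y_max = 50 mm = 0.05 m.
  σ = M·y_max / I = (57200 × 0.05) / (1.52 × 10⁻⁵) = 1.882 × 10⁸ Pa = 188.2 MPa
Final answer: (a) δ = 10.98 mm, (b) σ = 188.2 MPa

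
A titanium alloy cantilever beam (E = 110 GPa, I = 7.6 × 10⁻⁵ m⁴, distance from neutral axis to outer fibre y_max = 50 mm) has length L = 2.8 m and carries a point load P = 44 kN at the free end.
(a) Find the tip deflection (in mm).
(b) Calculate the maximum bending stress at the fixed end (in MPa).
(a) Tip deflection of a cantilever with an end point load: δ = P·L^3 / (3·E·I). Convert P = 44 kN = 44000 N, E = 110 GPa = 1.1 × 10¹¹ Pa.
  δ = (44000 × 2.8^3) / (3 × (1.1 × 10¹¹) × (7.6 × 10⁻⁵)) = 0.03851 m = 38.51 mm
(b) Maximum bending moment at the fixed end: M = P·L = 44000 × 2.8 = 123200 N·m. Convert y_max = 50 mm = 0.05 m.
  σ = M·y_max / I = (123200 × 0.05) / (7.6 × 10⁻⁵) = 8.105 × 10⁷ Pa = 81.05 MPa
Final answer: (a) δ = 38.51 mm, (b) σ = 81.05 MPa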